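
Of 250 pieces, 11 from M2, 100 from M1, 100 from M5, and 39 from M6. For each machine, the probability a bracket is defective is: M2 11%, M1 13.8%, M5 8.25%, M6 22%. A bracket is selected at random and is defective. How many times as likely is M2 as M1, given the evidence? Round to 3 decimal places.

0.088

By Bayes' rule, posterior ∝ prior × likelihood:
  M2: 0.044 × 0.11 = 0.00484
  M1: 0.4 × 0.138 = 0.0552
  M5: 0.4 × 0.0825 = 0.033
  M6: 0.156 × 0.22 = 0.03432
Sum = 0.12736.
The ratio is 0.00484 / 0.0552 (the normalizer cancels) = 0.088.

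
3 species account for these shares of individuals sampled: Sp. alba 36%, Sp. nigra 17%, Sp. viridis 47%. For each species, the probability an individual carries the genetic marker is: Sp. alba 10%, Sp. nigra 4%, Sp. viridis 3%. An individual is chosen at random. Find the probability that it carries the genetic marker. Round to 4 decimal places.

By Bayes' rule, posterior ∝ prior × likelihood:
  Sp. alba: 0.36 × 0.1 = 0.036
  Sp. nigra: 0.17 × 0.04 = 0.0068
  Sp. viridis: 0.47 × 0.03 = 0.0141
P(marker) = 0.036 + 0.0068 + 0.0141 = 0.0569 → 0.0569.

0.0569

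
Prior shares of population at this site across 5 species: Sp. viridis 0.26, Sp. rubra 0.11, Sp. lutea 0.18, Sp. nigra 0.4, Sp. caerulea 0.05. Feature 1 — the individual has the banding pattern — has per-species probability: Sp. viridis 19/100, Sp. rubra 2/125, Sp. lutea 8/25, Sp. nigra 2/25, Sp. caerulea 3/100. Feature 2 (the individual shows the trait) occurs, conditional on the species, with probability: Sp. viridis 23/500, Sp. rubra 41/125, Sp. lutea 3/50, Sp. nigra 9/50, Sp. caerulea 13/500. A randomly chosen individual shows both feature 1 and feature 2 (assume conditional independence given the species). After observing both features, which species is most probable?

Sp. nigra

Compute prior × likelihood for every hypothesis:
  Sp. viridis: 0.26 × 0.19 × 0.046 = 0.0022724
  Sp. rubra: 0.11 × 0.016 × 0.328 = 0.00057728
  Sp. lutea: 0.18 × 0.32 × 0.06 = 0.003456
  Sp. nigra: 0.4 × 0.08 × 0.18 = 0.00576
  Sp. caerulea: 0.05 × 0.03 × 0.026 = 0.000039
Sum = 0.01210468.
Largest term belongs to Sp. nigra, so Sp. nigra is most probable.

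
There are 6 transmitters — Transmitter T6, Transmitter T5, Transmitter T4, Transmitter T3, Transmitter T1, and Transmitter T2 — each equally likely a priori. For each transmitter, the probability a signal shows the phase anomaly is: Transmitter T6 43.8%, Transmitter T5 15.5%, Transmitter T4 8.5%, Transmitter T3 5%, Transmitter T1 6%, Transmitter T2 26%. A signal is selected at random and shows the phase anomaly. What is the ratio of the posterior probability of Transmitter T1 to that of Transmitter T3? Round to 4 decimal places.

With a uniform prior (1/6 each), posterior ∝ likelihood:
  Transmitter T6: 0.438
  Transmitter T5: 0.155
  Transmitter T4: 0.085
  Transmitter T3: 0.05
  Transmitter T1: 0.06
  Transmitter T2: 0.26
Total = 1.048.
The ratio is 0.06 / 0.05 (the normalizer cancels) = 1.2000.

1.2000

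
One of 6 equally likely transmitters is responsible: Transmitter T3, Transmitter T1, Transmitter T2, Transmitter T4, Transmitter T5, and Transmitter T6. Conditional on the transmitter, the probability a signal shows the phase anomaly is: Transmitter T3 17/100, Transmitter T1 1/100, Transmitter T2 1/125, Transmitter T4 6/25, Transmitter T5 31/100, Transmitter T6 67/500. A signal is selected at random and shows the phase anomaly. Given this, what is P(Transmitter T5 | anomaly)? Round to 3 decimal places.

0.356

Since the prior is uniform, the posterior is proportional to the likelihood:
  Transmitter T3: 0.17
  Transmitter T1: 0.01
  Transmitter T2: 0.008
  Transmitter T4: 0.24
  Transmitter T5: 0.31
  Transmitter T6: 0.134
Sum = 0.872.
P(Transmitter T5 | evidence) = 0.31 / 0.872 ≈ 0.356.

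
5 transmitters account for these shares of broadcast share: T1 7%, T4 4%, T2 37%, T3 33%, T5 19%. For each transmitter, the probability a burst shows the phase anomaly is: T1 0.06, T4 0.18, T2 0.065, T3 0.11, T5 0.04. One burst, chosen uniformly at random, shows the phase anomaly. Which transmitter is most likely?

T3

Prior × likelihood for each hypothesis:
  T1: 0.07 × 0.06 = 0.0042
  T4: 0.04 × 0.18 = 0.0072
  T2: 0.37 × 0.065 = 0.02405
  T3: 0.33 × 0.11 = 0.0363
  T5: 0.19 × 0.04 = 0.0076
Normalizing constant = 0.07935.
Largest term belongs to T3, so T3 is most probable.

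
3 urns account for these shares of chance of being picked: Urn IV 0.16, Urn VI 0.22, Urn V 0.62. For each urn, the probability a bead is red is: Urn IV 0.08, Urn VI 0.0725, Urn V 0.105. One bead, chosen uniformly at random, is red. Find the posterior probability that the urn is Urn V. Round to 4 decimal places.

0.6937

Unnormalized posteriors (prior × likelihood):
  Urn IV: 0.16 × 0.08 = 0.0128
  Urn VI: 0.22 × 0.0725 = 0.01595
  Urn V: 0.62 × 0.105 = 0.0651
Sum = 0.09385.
P(Urn V | evidence) = 0.0651 / 0.09385 ≈ 0.6937.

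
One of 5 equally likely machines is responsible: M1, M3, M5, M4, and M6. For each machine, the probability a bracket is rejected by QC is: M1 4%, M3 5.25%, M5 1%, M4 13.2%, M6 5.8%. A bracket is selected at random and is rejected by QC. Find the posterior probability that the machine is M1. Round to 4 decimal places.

Since the prior is uniform, the posterior is proportional to the likelihood:
  M1: 0.04
  M3: 0.0525
  M5: 0.01
  M4: 0.132
  M6: 0.058
Total = 0.2925.
P(M1 | evidence) = 0.04 / 0.2925 ≈ 0.1368.

0.1368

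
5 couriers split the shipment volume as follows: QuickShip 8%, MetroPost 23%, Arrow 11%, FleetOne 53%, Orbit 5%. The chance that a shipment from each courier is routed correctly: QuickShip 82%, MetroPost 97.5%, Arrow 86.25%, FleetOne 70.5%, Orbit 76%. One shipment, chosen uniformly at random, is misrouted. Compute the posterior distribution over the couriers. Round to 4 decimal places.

QuickShip 0.0707, MetroPost 0.0282, Arrow 0.0743, FleetOne 0.7678, Orbit 0.0589

Taking complements, P(misrouted | each) = QuickShip 0.18, MetroPost 0.025, Arrow 0.1375, FleetOne 0.295, Orbit 0.24.
Prior × likelihood for each hypothesis:
  QuickShip: 0.08 × 0.18 = 0.0144
  MetroPost: 0.23 × 0.025 = 0.00575
  Arrow: 0.11 × 0.1375 = 0.015125
  FleetOne: 0.53 × 0.295 = 0.15635
  Orbit: 0.05 × 0.24 = 0.012
Sum = 0.203625.
P(QuickShip | misrouted) = 0.0144/0.203625 ≈ 0.0707
P(MetroPost | misrouted) = 0.00575/0.203625 ≈ 0.0282
P(Arrow | misrouted) = 0.015125/0.203625 ≈ 0.0743
P(FleetOne | misrouted) = 0.15635/0.203625 ≈ 0.7678
P(Orbit | misrouted) = 0.012/0.203625 ≈ 0.0589
(Check: 0.0707+0.0282+0.0743+0.7678+0.0589 = 0.9999.)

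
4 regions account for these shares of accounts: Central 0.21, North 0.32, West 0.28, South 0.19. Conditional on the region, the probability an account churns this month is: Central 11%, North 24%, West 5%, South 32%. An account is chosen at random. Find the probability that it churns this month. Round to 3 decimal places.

Compute prior × likelihood for every hypothesis:
  Central: 0.21 × 0.11 = 0.0231
  North: 0.32 × 0.24 = 0.0768
  West: 0.28 × 0.05 = 0.014
  South: 0.19 × 0.32 = 0.0608
P(churn) = 0.0231 + 0.0768 + 0.014 + 0.0608 = 0.1747 → 0.175.

0.175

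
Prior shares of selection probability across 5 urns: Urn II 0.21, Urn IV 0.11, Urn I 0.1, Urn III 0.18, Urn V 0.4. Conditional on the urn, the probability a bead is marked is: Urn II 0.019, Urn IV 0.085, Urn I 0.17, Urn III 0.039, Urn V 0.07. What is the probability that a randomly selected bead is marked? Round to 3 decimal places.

By Bayes' rule, posterior ∝ prior × likelihood:
  Urn II: 0.21 × 0.019 = 0.00399
  Urn IV: 0.11 × 0.085 = 0.00935
  Urn I: 0.1 × 0.17 = 0.017
  Urn III: 0.18 × 0.039 = 0.00702
  Urn V: 0.4 × 0.07 = 0.028
P(marked) = 0.00399 + 0.00935 + 0.017 + 0.00702 + 0.028 = 0.06536 → 0.065.

0.065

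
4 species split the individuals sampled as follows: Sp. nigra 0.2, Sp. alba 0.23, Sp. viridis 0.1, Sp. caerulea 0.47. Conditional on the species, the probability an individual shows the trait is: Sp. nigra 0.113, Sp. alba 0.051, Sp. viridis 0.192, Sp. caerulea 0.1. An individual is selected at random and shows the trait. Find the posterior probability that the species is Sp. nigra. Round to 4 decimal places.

Compute prior × likelihood for every hypothesis:
  Sp. nigra: 0.2 × 0.113 = 0.0226
  Sp. alba: 0.23 × 0.051 = 0.01173
  Sp. viridis: 0.1 × 0.192 = 0.0192
  Sp. caerulea: 0.47 × 0.1 = 0.047
Normalizing constant = 0.10053.
P(Sp. nigra | evidence) = 0.0226 / 0.10053 ≈ 0.2248.

0.2248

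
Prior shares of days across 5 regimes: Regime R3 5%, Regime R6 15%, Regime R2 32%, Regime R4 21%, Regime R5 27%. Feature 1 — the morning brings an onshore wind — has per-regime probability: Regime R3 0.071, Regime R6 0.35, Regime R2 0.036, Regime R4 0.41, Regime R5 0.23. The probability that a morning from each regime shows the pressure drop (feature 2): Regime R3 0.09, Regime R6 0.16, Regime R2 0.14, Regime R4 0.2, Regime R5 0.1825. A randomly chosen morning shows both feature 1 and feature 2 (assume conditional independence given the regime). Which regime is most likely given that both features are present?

Regime R4

Compute prior × likelihood for every hypothesis:
  Regime R3: 0.05 × 0.071 × 0.09 = 0.0003195
  Regime R6: 0.15 × 0.35 × 0.16 = 0.0084
  Regime R2: 0.32 × 0.036 × 0.14 = 0.0016128
  Regime R4: 0.21 × 0.41 × 0.2 = 0.01722
  Regime R5: 0.27 × 0.23 × 0.1825 = 0.01133325
Sum = 0.03888555.
Largest term belongs to Regime R4, so Regime R4 is most probable.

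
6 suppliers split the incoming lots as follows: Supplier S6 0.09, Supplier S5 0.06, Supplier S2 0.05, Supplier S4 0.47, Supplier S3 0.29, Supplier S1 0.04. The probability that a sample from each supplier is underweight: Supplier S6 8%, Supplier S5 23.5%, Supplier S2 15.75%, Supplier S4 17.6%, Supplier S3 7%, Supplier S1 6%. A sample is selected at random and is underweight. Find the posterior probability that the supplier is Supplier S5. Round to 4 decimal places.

0.1048

By Bayes' rule, posterior ∝ prior × likelihood:
  Supplier S6: 0.09 × 0.08 = 0.0072
  Supplier S5: 0.06 × 0.235 = 0.0141
  Supplier S2: 0.05 × 0.1575 = 0.007875
  Supplier S4: 0.47 × 0.176 = 0.08272
  Supplier S3: 0.29 × 0.07 = 0.0203
  Supplier S1: 0.04 × 0.06 = 0.0024
Normalizing constant = 0.134595.
P(Supplier S5 | evidence) = 0.0141 / 0.134595 ≈ 0.1048.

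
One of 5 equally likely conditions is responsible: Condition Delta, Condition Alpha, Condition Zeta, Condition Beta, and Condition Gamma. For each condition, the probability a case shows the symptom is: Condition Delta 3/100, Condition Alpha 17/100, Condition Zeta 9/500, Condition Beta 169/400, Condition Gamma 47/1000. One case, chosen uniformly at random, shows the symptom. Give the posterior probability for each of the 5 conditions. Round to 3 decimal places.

Condition Delta 0.044, Condition Alpha 0.247, Condition Zeta 0.026, Condition Beta 0.615, Condition Gamma 0.068

Since the prior is uniform, the posterior is proportional to the likelihood:
  Condition Delta: 0.03
  Condition Alpha: 0.17
  Condition Zeta: 0.018
  Condition Beta: 0.4225
  Condition Gamma: 0.047
Total = 0.6875.
P(Condition Delta | symptomatic) = 0.03/0.6875 ≈ 0.044
P(Condition Alpha | symptomatic) = 0.17/0.6875 ≈ 0.247
P(Condition Zeta | symptomatic) = 0.018/0.6875 ≈ 0.026
P(Condition Beta | symptomatic) = 0.4225/0.6875 ≈ 0.615
P(Condition Gamma | symptomatic) = 0.047/0.6875 ≈ 0.068
(Check: 0.044+0.247+0.026+0.615+0.068 = 1.000.)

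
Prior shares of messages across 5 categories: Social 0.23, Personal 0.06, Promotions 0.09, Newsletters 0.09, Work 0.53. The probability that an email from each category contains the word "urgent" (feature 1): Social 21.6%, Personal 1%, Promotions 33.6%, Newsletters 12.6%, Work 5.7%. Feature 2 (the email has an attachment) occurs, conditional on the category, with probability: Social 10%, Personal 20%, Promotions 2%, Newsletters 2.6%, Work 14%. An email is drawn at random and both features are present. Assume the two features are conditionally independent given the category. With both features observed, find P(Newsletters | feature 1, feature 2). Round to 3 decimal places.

By Bayes' rule, posterior ∝ prior × likelihood:
  Social: 0.23 × 0.216 × 0.1 = 0.004968
  Personal: 0.06 × 0.01 × 0.2 = 0.00012
  Promotions: 0.09 × 0.336 × 0.02 = 0.0006048
  Newsletters: 0.09 × 0.126 × 0.026 = 0.00029484
  Work: 0.53 × 0.057 × 0.14 = 0.0042294
Normalizing constant = 0.01021704.
P(Newsletters | evidence) = 0.00029484 / 0.01021704 ≈ 0.029.

0.029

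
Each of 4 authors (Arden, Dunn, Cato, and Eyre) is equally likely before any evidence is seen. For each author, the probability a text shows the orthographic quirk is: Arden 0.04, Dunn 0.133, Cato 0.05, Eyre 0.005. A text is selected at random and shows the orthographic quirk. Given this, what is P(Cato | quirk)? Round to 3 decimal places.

0.219

Since the prior is uniform, the posterior is proportional to the likelihood:
  Arden: 0.04
  Dunn: 0.133
  Cato: 0.05
  Eyre: 0.005
Normalizing constant = 0.228.
P(Cato | evidence) = 0.05 / 0.228 ≈ 0.219.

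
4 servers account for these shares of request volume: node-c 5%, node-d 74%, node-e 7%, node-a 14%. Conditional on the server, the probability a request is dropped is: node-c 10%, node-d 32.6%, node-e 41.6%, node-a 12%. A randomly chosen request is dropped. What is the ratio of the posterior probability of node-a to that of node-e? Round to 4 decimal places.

0.5769

Prior × likelihood for each hypothesis:
  node-c: 0.05 × 0.1 = 0.005
  node-d: 0.74 × 0.326 = 0.24124
  node-e: 0.07 × 0.416 = 0.02912
  node-a: 0.14 × 0.12 = 0.0168
Total = 0.29216.
The ratio is 0.0168 / 0.02912 (the normalizer cancels) = 0.5769.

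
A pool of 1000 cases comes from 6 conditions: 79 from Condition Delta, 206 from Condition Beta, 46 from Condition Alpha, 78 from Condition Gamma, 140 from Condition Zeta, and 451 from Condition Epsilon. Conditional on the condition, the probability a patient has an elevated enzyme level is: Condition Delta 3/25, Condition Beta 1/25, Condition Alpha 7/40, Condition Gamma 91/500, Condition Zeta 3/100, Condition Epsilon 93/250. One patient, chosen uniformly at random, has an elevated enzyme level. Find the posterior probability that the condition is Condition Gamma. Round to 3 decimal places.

0.067

Prior × likelihood for each hypothesis:
  Condition Delta: 0.079 × 0.12 = 0.00948
  Condition Beta: 0.206 × 0.04 = 0.00824
  Condition Alpha: 0.046 × 0.175 = 0.00805
  Condition Gamma: 0.078 × 0.182 = 0.014196
  Condition Zeta: 0.14 × 0.03 = 0.0042
  Condition Epsilon: 0.451 × 0.372 = 0.167772
Normalizing constant = 0.211938.
P(Condition Gamma | evidence) = 0.014196 / 0.211938 ≈ 0.067.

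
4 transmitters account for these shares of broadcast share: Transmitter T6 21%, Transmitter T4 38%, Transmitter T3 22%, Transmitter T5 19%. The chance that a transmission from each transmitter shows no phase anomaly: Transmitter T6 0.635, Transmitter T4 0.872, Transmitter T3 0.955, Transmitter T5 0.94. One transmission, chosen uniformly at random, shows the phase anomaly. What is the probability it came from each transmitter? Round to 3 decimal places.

Taking complements, P(anomaly | each) = Transmitter T6 0.365, Transmitter T4 0.128, Transmitter T3 0.045, Transmitter T5 0.06.
Prior × likelihood for each hypothesis:
  Transmitter T6: 0.21 × 0.365 = 0.07665
  Transmitter T4: 0.38 × 0.128 = 0.04864
  Transmitter T3: 0.22 × 0.045 = 0.0099
  Transmitter T5: 0.19 × 0.06 = 0.0114
Normalizing constant = 0.14659.
P(Transmitter T6 | anomaly) = 0.07665/0.14659 ≈ 0.523
P(Transmitter T4 | anomaly) = 0.04864/0.14659 ≈ 0.332
P(Transmitter T3 | anomaly) = 0.0099/0.14659 ≈ 0.068
P(Transmitter T5 | anomaly) = 0.0114/0.14659 ≈ 0.078

Transmitter T6 0.523, Transmitter T4 0.332, Transmitter T3 0.068, Transmitter T5 0.078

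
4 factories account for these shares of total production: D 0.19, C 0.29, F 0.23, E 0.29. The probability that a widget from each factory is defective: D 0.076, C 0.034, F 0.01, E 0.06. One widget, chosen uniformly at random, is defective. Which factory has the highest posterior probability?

E

By Bayes' rule, posterior ∝ prior × likelihood:
  D: 0.19 × 0.076 = 0.01444
  C: 0.29 × 0.034 = 0.00986
  F: 0.23 × 0.01 = 0.0023
  E: 0.29 × 0.06 = 0.0174
Normalizing constant = 0.044.
Largest term belongs to E, so E is most probable.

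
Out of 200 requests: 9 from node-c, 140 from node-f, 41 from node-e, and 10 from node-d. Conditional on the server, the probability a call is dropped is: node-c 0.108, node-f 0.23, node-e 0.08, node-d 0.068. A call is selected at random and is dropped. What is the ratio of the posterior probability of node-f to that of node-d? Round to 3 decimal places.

47.353

Compute prior × likelihood for every hypothesis:
  node-c: 0.045 × 0.108 = 0.00486
  node-f: 0.7 × 0.23 = 0.161
  node-e: 0.205 × 0.08 = 0.0164
  node-d: 0.05 × 0.068 = 0.0034
Sum = 0.18566.
The ratio is 0.161 / 0.0034 (the normalizer cancels) = 47.353.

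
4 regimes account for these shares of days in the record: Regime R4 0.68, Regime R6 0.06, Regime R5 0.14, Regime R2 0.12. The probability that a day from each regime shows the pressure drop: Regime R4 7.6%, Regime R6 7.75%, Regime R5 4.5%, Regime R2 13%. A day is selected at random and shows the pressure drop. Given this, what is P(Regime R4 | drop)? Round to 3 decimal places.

Compute prior × likelihood for every hypothesis:
  Regime R4: 0.68 × 0.076 = 0.05168
  Regime R6: 0.06 × 0.0775 = 0.00465
  Regime R5: 0.14 × 0.045 = 0.0063
  Regime R2: 0.12 × 0.13 = 0.0156
Normalizing constant = 0.07823.
P(Regime R4 | evidence) = 0.05168 / 0.07823 ≈ 0.661.

0.661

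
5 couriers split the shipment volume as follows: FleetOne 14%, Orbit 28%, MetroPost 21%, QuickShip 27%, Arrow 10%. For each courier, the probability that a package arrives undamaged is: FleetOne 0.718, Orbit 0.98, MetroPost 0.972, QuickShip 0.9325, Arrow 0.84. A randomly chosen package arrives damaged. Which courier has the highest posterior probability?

FleetOne

Taking complements, P(damaged | each) = FleetOne 0.282, Orbit 0.02, MetroPost 0.028, QuickShip 0.0675, Arrow 0.16.
Unnormalized posteriors (prior × likelihood):
  FleetOne: 0.14 × 0.282 = 0.03948
  Orbit: 0.28 × 0.02 = 0.0056
  MetroPost: 0.21 × 0.028 = 0.00588
  QuickShip: 0.27 × 0.0675 = 0.018225
  Arrow: 0.1 × 0.16 = 0.016
Normalizing constant = 0.085185.
Largest term belongs to FleetOne, so FleetOne is most probable.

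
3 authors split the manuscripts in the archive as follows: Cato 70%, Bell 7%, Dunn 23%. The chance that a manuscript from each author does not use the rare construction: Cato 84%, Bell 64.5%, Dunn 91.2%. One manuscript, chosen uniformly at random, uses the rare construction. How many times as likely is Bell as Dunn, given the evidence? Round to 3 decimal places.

1.228

Taking complements, P(rare-form | each) = Cato 0.16, Bell 0.355, Dunn 0.088.
Prior × likelihood for each hypothesis:
  Cato: 0.7 × 0.16 = 0.112
  Bell: 0.07 × 0.355 = 0.02485
  Dunn: 0.23 × 0.088 = 0.02024
Normalizing constant = 0.15709.
The ratio is 0.02485 / 0.02024 (the normalizer cancels) = 1.228.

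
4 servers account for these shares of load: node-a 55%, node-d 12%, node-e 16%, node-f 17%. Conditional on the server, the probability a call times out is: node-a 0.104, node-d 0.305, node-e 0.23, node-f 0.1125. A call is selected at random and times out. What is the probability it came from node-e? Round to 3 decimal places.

0.246

By Bayes' rule, posterior ∝ prior × likelihood:
  node-a: 0.55 × 0.104 = 0.0572
  node-d: 0.12 × 0.305 = 0.0366
  node-e: 0.16 × 0.23 = 0.0368
  node-f: 0.17 × 0.1125 = 0.019125
Normalizing constant = 0.149725.
P(node-e | evidence) = 0.0368 / 0.149725 ≈ 0.246.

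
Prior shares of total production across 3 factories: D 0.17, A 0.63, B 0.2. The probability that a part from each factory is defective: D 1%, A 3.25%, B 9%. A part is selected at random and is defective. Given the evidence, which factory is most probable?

A

Prior × likelihood for each hypothesis:
  D: 0.17 × 0.01 = 0.0017
  A: 0.63 × 0.0325 = 0.020475
  B: 0.2 × 0.09 = 0.018
Sum = 0.040175.
Largest term belongs to A, so A is most probable.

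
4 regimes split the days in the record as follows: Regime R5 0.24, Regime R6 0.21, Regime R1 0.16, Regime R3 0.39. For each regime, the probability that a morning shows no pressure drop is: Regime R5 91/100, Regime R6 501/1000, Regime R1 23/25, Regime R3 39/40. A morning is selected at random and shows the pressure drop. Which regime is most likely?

Taking complements, P(drop | each) = Regime R5 0.09, Regime R6 0.499, Regime R1 0.08, Regime R3 0.025.
Prior × likelihood for each hypothesis:
  Regime R5: 0.24 × 0.09 = 0.0216
  Regime R6: 0.21 × 0.499 = 0.10479
  Regime R1: 0.16 × 0.08 = 0.0128
  Regime R3: 0.39 × 0.025 = 0.00975
Normalizing constant = 0.14894.
Largest term belongs to Regime R6, so Regime R6 is most probable.

Regime R6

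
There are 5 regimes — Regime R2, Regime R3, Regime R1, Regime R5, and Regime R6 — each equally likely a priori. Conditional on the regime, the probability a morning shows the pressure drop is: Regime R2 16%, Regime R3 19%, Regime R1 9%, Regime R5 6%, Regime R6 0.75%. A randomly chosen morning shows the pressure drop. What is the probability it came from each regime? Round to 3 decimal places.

With a uniform prior (1/5 each), posterior ∝ likelihood:
  Regime R2: 0.16
  Regime R3: 0.19
  Regime R1: 0.09
  Regime R5: 0.06
  Regime R6: 0.0075
Normalizing constant = 0.5075.
P(Regime R2 | drop) = 0.16/0.5075 ≈ 0.315
P(Regime R3 | drop) = 0.19/0.5075 ≈ 0.374
P(Regime R1 | drop) = 0.09/0.5075 ≈ 0.177
P(Regime R5 | drop) = 0.06/0.5075 ≈ 0.118
P(Regime R6 | drop) = 0.0075/0.5075 ≈ 0.015
(Check: 0.315+0.374+0.177+0.118+0.015 = 0.999.)

Regime R2 0.315, Regime R3 0.374, Regime R1 0.177, Regime R5 0.118, Regime R6 0.015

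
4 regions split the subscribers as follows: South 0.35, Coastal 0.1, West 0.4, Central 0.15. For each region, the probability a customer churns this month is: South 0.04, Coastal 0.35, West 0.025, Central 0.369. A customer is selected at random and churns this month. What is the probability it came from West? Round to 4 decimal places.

0.0875

Prior × likelihood for each hypothesis:
  South: 0.35 × 0.04 = 0.014
  Coastal: 0.1 × 0.35 = 0.035
  West: 0.4 × 0.025 = 0.01
  Central: 0.15 × 0.369 = 0.05535
Total = 0.11435.
P(West | evidence) = 0.01 / 0.11435 ≈ 0.0875.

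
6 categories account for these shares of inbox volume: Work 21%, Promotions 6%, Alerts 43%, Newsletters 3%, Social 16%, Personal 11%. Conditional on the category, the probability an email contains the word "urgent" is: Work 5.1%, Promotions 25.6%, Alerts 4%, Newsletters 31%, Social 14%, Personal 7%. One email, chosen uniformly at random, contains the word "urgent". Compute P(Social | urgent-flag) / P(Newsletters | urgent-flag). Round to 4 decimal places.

Compute prior × likelihood for every hypothesis:
  Work: 0.21 × 0.051 = 0.01071
  Promotions: 0.06 × 0.256 = 0.01536
  Alerts: 0.43 × 0.04 = 0.0172
  Newsletters: 0.03 × 0.31 = 0.0093
  Social: 0.16 × 0.14 = 0.0224
  Personal: 0.11 × 0.07 = 0.0077
Sum = 0.08267.
The ratio is 0.0224 / 0.0093 (the normalizer cancels) = 2.4086.

2.4086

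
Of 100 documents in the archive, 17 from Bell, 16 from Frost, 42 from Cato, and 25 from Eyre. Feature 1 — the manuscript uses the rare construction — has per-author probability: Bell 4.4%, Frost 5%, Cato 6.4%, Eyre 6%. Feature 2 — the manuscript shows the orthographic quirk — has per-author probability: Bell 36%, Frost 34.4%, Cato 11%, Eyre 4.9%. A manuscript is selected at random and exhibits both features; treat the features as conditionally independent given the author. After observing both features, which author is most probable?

Prior × likelihood for each hypothesis:
  Bell: 0.17 × 0.044 × 0.36 = 0.0026928
  Frost: 0.16 × 0.05 × 0.344 = 0.002752
  Cato: 0.42 × 0.064 × 0.11 = 0.0029568
  Eyre: 0.25 × 0.06 × 0.049 = 0.000735
Sum = 0.0091366.
Largest term belongs to Cato, so Cato is most probable.

Cato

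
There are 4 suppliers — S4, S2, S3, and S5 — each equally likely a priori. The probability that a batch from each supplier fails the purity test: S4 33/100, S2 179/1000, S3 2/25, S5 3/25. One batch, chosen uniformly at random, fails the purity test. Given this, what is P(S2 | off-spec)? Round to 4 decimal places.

Since the prior is uniform, the posterior is proportional to the likelihood:
  S4: 0.33
  S2: 0.179
  S3: 0.08
  S5: 0.12
Total = 0.709.
P(S2 | evidence) = 0.179 / 0.709 ≈ 0.2525.

0.2525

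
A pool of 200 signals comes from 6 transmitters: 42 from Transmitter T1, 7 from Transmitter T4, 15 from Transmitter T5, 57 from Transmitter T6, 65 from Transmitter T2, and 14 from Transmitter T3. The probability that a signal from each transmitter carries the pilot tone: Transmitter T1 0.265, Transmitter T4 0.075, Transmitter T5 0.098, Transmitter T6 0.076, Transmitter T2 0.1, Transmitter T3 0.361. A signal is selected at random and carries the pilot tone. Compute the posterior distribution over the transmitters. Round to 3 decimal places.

By Bayes' rule, posterior ∝ prior × likelihood:
  Transmitter T1: 0.21 × 0.265 = 0.05565
  Transmitter T4: 0.035 × 0.075 = 0.002625
  Transmitter T5: 0.075 × 0.098 = 0.00735
  Transmitter T6: 0.285 × 0.076 = 0.02166
  Transmitter T2: 0.325 × 0.1 = 0.0325
  Transmitter T3: 0.07 × 0.361 = 0.02527
Normalizing constant = 0.145055.
P(Transmitter T1 | pilot) = 0.05565/0.145055 ≈ 0.384
P(Transmitter T4 | pilot) = 0.002625/0.145055 ≈ 0.018
P(Transmitter T5 | pilot) = 0.00735/0.145055 ≈ 0.051
P(Transmitter T6 | pilot) = 0.02166/0.145055 ≈ 0.149
P(Transmitter T2 | pilot) = 0.0325/0.145055 ≈ 0.224
P(Transmitter T3 | pilot) = 0.02527/0.145055 ≈ 0.174

Transmitter T1 0.384, Transmitter T4 0.018, Transmitter T5 0.051, Transmitter T6 0.149, Transmitter T2 0.224, Transmitter T3 0.174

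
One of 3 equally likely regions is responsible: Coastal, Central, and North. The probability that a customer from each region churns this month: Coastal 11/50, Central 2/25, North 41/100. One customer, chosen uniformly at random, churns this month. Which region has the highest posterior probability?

With a uniform prior (1/3 each), posterior ∝ likelihood:
  Coastal: 0.22
  Central: 0.08
  North: 0.41
Normalizing constant = 0.71.
Largest term belongs to North, so North is most probable.

North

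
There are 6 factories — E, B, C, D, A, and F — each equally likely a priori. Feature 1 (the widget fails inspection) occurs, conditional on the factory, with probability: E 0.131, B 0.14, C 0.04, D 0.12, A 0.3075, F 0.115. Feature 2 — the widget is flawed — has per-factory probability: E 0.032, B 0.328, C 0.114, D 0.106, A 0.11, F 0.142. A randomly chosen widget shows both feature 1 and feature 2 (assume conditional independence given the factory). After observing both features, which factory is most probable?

Since the prior is uniform, the posterior is proportional to the likelihood:
  E: 0.131 × 0.032 = 0.004192
  B: 0.14 × 0.328 = 0.04592
  C: 0.04 × 0.114 = 0.00456
  D: 0.12 × 0.106 = 0.01272
  A: 0.3075 × 0.11 = 0.033825
  F: 0.115 × 0.142 = 0.01633
Sum = 0.117547.
Largest term belongs to B, so B is most probable.

B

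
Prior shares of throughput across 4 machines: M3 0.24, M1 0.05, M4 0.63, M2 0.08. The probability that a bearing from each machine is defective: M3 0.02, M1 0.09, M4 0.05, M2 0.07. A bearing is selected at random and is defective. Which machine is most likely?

Compute prior × likelihood for every hypothesis:
  M3: 0.24 × 0.02 = 0.0048
  M1: 0.05 × 0.09 = 0.0045
  M4: 0.63 × 0.05 = 0.0315
  M2: 0.08 × 0.07 = 0.0056
Total = 0.0464.
Largest term belongs to M4, so M4 is most probable.

M4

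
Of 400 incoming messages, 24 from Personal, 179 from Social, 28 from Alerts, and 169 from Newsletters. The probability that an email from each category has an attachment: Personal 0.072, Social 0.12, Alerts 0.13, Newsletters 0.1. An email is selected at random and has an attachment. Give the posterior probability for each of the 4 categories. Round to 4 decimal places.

Unnormalized posteriors (prior × likelihood):
  Personal: 0.06 × 0.072 = 0.00432
  Social: 0.4475 × 0.12 = 0.0537
  Alerts: 0.07 × 0.13 = 0.0091
  Newsletters: 0.4225 × 0.1 = 0.04225
Sum = 0.10937.
P(Personal | attachment) = 0.00432/0.10937 ≈ 0.0395
P(Social | attachment) = 0.0537/0.10937 ≈ 0.4910
P(Alerts | attachment) = 0.0091/0.10937 ≈ 0.0832
P(Newsletters | attachment) = 0.04225/0.10937 ≈ 0.3863
(Check: 0.0395+0.4910+0.0832+0.3863 = 1.0000.)

Personal 0.0395, Social 0.4910, Alerts 0.0832, Newsletters 0.3863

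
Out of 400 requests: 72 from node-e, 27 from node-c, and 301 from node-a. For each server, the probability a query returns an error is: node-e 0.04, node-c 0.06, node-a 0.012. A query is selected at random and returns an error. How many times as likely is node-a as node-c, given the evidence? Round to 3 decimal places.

Prior × likelihood for each hypothesis:
  node-e: 0.18 × 0.04 = 0.0072
  node-c: 0.0675 × 0.06 = 0.00405
  node-a: 0.7525 × 0.012 = 0.00903
Sum = 0.02028.
The ratio is 0.00903 / 0.00405 (the normalizer cancels) = 2.230.

2.230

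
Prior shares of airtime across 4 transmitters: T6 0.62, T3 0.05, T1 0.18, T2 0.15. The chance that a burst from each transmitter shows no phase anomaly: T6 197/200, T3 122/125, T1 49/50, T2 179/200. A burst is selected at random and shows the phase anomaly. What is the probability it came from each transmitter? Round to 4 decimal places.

Taking complements, P(anomaly | each) = T6 0.015, T3 0.024, T1 0.02, T2 0.105.
Compute prior × likelihood for every hypothesis:
  T6: 0.62 × 0.015 = 0.0093
  T3: 0.05 × 0.024 = 0.0012
  T1: 0.18 × 0.02 = 0.0036
  T2: 0.15 × 0.105 = 0.01575
Normalizing constant = 0.02985.
P(T6 | anomaly) = 0.0093/0.02985 ≈ 0.3116
P(T3 | anomaly) = 0.0012/0.02985 ≈ 0.0402
P(T1 | anomaly) = 0.0036/0.02985 ≈ 0.1206
P(T2 | anomaly) = 0.01575/0.02985 ≈ 0.5276
(Check: 0.3116+0.0402+0.1206+0.5276 = 1.0000.)

T6 0.3116, T3 0.0402, T1 0.1206, T2 0.5276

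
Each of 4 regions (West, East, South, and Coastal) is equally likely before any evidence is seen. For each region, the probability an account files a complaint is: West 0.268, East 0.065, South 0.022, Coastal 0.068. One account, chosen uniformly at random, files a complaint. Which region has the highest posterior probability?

Since the prior is uniform, the posterior is proportional to the likelihood:
  West: 0.268
  East: 0.065
  South: 0.022
  Coastal: 0.068
Total = 0.423.
Largest term belongs to West, so West is most probable.

West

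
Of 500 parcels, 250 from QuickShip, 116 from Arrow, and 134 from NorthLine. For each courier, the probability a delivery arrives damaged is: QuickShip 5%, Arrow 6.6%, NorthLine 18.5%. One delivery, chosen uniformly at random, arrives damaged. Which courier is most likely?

NorthLine

Compute prior × likelihood for every hypothesis:
  QuickShip: 0.5 × 0.05 = 0.025
  Arrow: 0.232 × 0.066 = 0.015312
  NorthLine: 0.268 × 0.185 = 0.04958
Sum = 0.089892.
Largest term belongs to NorthLine, so NorthLine is most probable.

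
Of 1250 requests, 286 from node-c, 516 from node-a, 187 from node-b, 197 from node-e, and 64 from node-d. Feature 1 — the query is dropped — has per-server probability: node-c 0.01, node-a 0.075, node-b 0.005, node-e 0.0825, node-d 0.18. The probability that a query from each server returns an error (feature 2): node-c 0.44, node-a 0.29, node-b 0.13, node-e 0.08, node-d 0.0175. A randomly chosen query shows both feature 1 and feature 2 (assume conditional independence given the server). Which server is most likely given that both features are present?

Compute prior × likelihood for every hypothesis:
  node-c: 0.2288 × 0.01 × 0.44 = 0.00100672
  node-a: 0.4128 × 0.075 × 0.29 = 0.0089784
  node-b: 0.1496 × 0.005 × 0.13 = 0.00009724
  node-e: 0.1576 × 0.0825 × 0.08 = 0.00104016
  node-d: 0.0512 × 0.18 × 0.0175 = 0.00016128
Normalizing constant = 0.0112838.
Largest term belongs to node-a, so node-a is most probable.

node-a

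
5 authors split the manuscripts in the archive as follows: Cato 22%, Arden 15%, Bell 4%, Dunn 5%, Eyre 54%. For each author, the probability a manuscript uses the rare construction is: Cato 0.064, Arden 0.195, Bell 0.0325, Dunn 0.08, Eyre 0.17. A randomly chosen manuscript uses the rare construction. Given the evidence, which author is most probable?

Prior × likelihood for each hypothesis:
  Cato: 0.22 × 0.064 = 0.01408
  Arden: 0.15 × 0.195 = 0.02925
  Bell: 0.04 × 0.0325 = 0.0013
  Dunn: 0.05 × 0.08 = 0.004
  Eyre: 0.54 × 0.17 = 0.0918
Total = 0.14043.
Largest term belongs to Eyre, so Eyre is most probable.

Eyre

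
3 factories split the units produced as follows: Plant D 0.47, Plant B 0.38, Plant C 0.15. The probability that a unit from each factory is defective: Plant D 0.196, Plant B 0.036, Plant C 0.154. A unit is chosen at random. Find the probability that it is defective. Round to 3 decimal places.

Prior × likelihood for each hypothesis:
  Plant D: 0.47 × 0.196 = 0.09212
  Plant B: 0.38 × 0.036 = 0.01368
  Plant C: 0.15 × 0.154 = 0.0231
P(defective) = 0.09212 + 0.01368 + 0.0231 = 0.1289 → 0.129.

0.129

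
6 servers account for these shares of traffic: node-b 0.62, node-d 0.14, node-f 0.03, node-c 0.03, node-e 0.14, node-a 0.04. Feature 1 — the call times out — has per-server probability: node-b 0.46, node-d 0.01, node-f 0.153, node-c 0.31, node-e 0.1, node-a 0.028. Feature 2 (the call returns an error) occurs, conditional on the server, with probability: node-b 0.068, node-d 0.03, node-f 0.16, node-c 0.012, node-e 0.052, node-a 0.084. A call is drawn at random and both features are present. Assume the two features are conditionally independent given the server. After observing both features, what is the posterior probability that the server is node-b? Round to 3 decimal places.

0.919

Unnormalized posteriors (prior × likelihood):
  node-b: 0.62 × 0.46 × 0.068 = 0.0193936
  node-d: 0.14 × 0.01 × 0.03 = 0.000042
  node-f: 0.03 × 0.153 × 0.16 = 0.0007344
  node-c: 0.03 × 0.31 × 0.012 = 0.0001116
  node-e: 0.14 × 0.1 × 0.052 = 0.000728
  node-a: 0.04 × 0.028 × 0.084 = 0.00009408
Normalizing constant = 0.02110368.
P(node-b | evidence) = 0.0193936 / 0.02110368 ≈ 0.919.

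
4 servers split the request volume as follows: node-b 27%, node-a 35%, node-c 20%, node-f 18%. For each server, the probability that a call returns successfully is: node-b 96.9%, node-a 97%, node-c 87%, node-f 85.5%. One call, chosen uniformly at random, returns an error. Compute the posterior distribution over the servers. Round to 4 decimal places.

Taking complements, P(error | each) = node-b 0.031, node-a 0.03, node-c 0.13, node-f 0.145.
Unnormalized posteriors (prior × likelihood):
  node-b: 0.27 × 0.031 = 0.00837
  node-a: 0.35 × 0.03 = 0.0105
  node-c: 0.2 × 0.13 = 0.026
  node-f: 0.18 × 0.145 = 0.0261
Normalizing constant = 0.07097.
P(node-b | error) = 0.00837/0.07097 ≈ 0.1179
P(node-a | error) = 0.0105/0.07097 ≈ 0.1479
P(node-c | error) = 0.026/0.07097 ≈ 0.3664
P(node-f | error) = 0.0261/0.07097 ≈ 0.3678

node-b 0.1179, node-a 0.1479, node-c 0.3664, node-f 0.3678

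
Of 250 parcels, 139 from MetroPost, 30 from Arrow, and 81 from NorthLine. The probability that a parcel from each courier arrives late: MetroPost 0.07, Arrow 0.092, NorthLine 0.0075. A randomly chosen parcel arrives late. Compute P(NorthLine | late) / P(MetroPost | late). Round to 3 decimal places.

Compute prior × likelihood for every hypothesis:
  MetroPost: 0.556 × 0.07 = 0.03892
  Arrow: 0.12 × 0.092 = 0.01104
  NorthLine: 0.324 × 0.0075 = 0.00243
Sum = 0.05239.
The ratio is 0.00243 / 0.03892 (the normalizer cancels) = 0.062.

0.062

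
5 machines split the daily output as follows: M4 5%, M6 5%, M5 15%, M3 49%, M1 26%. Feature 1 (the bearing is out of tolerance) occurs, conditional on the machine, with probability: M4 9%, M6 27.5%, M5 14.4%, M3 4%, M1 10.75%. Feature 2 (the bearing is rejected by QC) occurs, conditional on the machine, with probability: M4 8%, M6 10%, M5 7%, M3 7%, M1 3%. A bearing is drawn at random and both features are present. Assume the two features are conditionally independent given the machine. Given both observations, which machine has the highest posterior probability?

Prior × likelihood for each hypothesis:
  M4: 0.05 × 0.09 × 0.08 = 0.00036
  M6: 0.05 × 0.275 × 0.1 = 0.001375
  M5: 0.15 × 0.144 × 0.07 = 0.001512
  M3: 0.49 × 0.04 × 0.07 = 0.001372
  M1: 0.26 × 0.1075 × 0.03 = 0.0008385
Total = 0.0054575.
Largest term belongs to M5, so M5 is most probable.

M5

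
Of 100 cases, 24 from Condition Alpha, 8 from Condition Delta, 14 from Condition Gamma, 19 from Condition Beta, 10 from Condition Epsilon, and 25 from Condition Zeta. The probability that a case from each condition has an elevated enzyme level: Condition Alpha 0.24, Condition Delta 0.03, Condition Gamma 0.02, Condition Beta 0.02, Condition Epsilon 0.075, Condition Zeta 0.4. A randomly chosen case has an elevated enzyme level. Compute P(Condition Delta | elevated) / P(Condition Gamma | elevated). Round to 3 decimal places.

0.857

Unnormalized posteriors (prior × likelihood):
  Condition Alpha: 0.24 × 0.24 = 0.0576
  Condition Delta: 0.08 × 0.03 = 0.0024
  Condition Gamma: 0.14 × 0.02 = 0.0028
  Condition Beta: 0.19 × 0.02 = 0.0038
  Condition Epsilon: 0.1 × 0.075 = 0.0075
  Condition Zeta: 0.25 × 0.4 = 0.1
Sum = 0.1741.
The ratio is 0.0024 / 0.0028 (the normalizer cancels) = 0.857.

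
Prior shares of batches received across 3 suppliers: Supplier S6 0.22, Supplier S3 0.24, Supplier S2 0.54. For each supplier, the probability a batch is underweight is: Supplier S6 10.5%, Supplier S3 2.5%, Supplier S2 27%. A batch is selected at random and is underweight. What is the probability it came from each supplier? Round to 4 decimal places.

Supplier S6 0.1321, Supplier S3 0.0343, Supplier S2 0.8336

Compute prior × likelihood for every hypothesis:
  Supplier S6: 0.22 × 0.105 = 0.0231
  Supplier S3: 0.24 × 0.025 = 0.006
  Supplier S2: 0.54 × 0.27 = 0.1458
Total = 0.1749.
P(Supplier S6 | underweight) = 0.0231/0.1749 ≈ 0.1321
P(Supplier S3 | underweight) = 0.006/0.1749 ≈ 0.0343
P(Supplier S2 | underweight) = 0.1458/0.1749 ≈ 0.8336
(Check: 0.1321+0.0343+0.8336 = 1.0000.)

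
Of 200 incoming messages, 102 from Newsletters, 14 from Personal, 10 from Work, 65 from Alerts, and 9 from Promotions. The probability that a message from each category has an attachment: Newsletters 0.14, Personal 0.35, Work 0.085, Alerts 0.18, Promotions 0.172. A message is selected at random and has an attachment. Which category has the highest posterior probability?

Newsletters

Compute prior × likelihood for every hypothesis:
  Newsletters: 0.51 × 0.14 = 0.0714
  Personal: 0.07 × 0.35 = 0.0245
  Work: 0.05 × 0.085 = 0.00425
  Alerts: 0.325 × 0.18 = 0.0585
  Promotions: 0.045 × 0.172 = 0.00774
Sum = 0.16639.
Largest term belongs to Newsletters, so Newsletters is most probable.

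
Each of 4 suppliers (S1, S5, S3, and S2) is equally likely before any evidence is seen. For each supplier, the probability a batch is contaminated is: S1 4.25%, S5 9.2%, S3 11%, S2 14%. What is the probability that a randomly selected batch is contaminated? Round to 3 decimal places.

0.096

Since the prior is uniform, the posterior is proportional to the likelihood:
  S1: 0.0425
  S5: 0.092
  S3: 0.11
  S2: 0.14
P(contaminated) = (1/4) × (0.0425 + 0.092 + 0.11 + 0.14) = 0.3845/4 ≈ 0.096.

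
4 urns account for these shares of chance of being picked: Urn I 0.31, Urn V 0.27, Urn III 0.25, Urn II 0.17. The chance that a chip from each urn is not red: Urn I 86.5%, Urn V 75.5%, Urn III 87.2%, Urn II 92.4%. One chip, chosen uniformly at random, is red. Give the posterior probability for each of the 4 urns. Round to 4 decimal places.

Taking complements, P(red | each) = Urn I 0.135, Urn V 0.245, Urn III 0.128, Urn II 0.076.
Prior × likelihood for each hypothesis:
  Urn I: 0.31 × 0.135 = 0.04185
  Urn V: 0.27 × 0.245 = 0.06615
  Urn III: 0.25 × 0.128 = 0.032
  Urn II: 0.17 × 0.076 = 0.01292
Normalizing constant = 0.15292.
P(Urn I | red) = 0.04185/0.15292 ≈ 0.2737
P(Urn V | red) = 0.06615/0.15292 ≈ 0.4326
P(Urn III | red) = 0.032/0.15292 ≈ 0.2093
P(Urn II | red) = 0.01292/0.15292 ≈ 0.0845

Urn I 0.2737, Urn V 0.4326, Urn III 0.2093, Urn II 0.0845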